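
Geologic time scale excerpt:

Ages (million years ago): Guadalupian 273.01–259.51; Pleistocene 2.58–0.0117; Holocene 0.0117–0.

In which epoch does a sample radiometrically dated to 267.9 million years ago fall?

267.9 Ma lies between 273.01 and 259.51 Ma, so it falls in the Guadalupian.

Guadalupian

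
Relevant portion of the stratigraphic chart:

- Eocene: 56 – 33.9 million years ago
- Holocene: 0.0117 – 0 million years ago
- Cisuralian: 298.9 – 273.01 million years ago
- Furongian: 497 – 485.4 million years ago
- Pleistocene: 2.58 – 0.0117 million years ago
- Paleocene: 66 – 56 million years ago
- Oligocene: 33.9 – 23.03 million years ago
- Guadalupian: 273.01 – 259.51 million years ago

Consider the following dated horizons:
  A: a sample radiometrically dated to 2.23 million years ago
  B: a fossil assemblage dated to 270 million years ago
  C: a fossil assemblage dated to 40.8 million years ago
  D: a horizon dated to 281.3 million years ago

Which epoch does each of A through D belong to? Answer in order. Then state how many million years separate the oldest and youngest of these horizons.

A: 2.23 Ma lies in 2.58–0.0117 Ma, so Pleistocene.
B: 270 Ma lies in 273.01–259.51 Ma, so Guadalupian.
C: 40.8 Ma lies in 56–33.9 Ma, so Eocene.
D: 281.3 Ma lies in 298.9–273.01 Ma, so Cisuralian.
Oldest = 281.3 Ma, youngest = 2.23 Ma → span 279.07 Myr.

A — Pleistocene; B — Guadalupian; C — Eocene; D — Cisuralian; span 279.07 million years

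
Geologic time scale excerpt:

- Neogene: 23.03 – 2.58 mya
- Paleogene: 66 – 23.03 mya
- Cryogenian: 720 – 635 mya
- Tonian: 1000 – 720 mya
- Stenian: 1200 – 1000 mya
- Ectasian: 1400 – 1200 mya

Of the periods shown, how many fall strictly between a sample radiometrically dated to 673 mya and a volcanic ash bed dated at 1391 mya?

2

1391 Ma sits inside the Ectasian (1400–1200) and 673 Ma inside the Cryogenian (720–635); neither of those is wholly between the two dates.
The listed periods lying completely between them are Stenian, Tonian — 2 in all.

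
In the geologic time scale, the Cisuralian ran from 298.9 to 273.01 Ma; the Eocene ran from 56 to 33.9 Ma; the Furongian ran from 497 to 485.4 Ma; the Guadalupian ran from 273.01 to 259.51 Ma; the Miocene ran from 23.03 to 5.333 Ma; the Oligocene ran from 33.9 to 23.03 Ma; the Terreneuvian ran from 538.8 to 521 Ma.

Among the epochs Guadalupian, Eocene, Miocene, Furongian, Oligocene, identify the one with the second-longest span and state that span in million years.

Miocene, 17.697 million years

Start − end for each: Guadalupian 273.01 − 259.51 = 13.5; Eocene 56 − 33.9 = 22.1; Miocene 23.03 − 5.333 = 17.697; Furongian 497 − 485.4 = 11.6; Oligocene 33.9 − 23.03 = 10.87.
Ranking these from longest: Eocene > Miocene > Guadalupian > Furongian > Oligocene.
Position 2 in that ranking is Miocene, which lasted 17.697 Myr.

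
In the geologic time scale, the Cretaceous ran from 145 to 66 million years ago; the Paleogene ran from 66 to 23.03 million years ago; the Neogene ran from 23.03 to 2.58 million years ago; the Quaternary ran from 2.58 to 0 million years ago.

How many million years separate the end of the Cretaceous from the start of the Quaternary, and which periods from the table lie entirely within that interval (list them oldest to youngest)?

The Cretaceous closes at 66 Ma and the Quaternary opens at 2.58 Ma, so the interval is 66 − 2.58 = 63.42 Myr.
A period fits inside if it starts at or after 66 Ma and ends at or before 2.58 Ma; oldest first that gives Paleogene, Neogene.

63.42 million years; Paleogene, Neogene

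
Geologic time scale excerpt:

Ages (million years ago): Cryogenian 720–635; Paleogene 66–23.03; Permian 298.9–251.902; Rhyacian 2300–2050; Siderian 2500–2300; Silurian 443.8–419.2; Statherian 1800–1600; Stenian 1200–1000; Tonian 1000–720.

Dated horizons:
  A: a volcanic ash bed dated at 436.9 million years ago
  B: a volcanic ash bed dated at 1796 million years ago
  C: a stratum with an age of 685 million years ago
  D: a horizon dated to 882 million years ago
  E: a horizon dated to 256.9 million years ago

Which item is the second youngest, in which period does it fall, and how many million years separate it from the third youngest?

A, in the Silurian; 248.1 million years to C

Sorted youngest-first by Ma: E (256.9), A (436.9), C (685), D (882), B (1796).
The second youngest is A at 436.9 Ma, which lies in 443.8–419.2 Ma: the Silurian.
The third youngest is C at 685 Ma; separation = |436.9 − 685| = 248.1 Myr.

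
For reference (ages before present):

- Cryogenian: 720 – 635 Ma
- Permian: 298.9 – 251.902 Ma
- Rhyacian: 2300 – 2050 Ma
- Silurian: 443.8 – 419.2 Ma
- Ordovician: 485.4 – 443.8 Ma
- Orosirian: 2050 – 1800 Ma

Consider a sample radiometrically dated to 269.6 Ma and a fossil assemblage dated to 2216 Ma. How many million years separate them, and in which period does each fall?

1946.4 million years apart; the first in the Permian, the second in the Rhyacian

Elapsed time: 2216 − 269.6 = 1946.4 Myr.
269.6 Ma lies within 298.9–251.902 Ma: Permian.
2216 Ma lies within 2300–2050 Ma: Rhyacian.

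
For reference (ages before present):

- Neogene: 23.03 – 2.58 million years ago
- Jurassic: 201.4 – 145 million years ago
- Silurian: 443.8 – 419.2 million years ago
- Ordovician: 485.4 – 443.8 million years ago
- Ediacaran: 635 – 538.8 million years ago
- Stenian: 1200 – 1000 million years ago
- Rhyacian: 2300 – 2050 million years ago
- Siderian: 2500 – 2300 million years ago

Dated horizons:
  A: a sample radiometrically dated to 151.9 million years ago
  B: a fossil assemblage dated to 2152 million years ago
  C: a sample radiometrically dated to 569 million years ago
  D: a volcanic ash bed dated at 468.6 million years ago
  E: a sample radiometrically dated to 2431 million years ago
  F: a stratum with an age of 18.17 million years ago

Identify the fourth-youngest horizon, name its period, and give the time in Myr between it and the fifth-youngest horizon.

Smaller Ma means younger, so youngest first: F 18.17 < A 151.9 < D 468.6 < C 569 < B 2152 < E 2431.
Counting 4 along gives C (569 Ma); the excerpt puts that inside the Ediacaran, 635–538.8 Ma.
Next in line is B (2152 Ma), and 2152 − 569 = 1583 Myr.

C, in the Ediacaran; 1583 million years to B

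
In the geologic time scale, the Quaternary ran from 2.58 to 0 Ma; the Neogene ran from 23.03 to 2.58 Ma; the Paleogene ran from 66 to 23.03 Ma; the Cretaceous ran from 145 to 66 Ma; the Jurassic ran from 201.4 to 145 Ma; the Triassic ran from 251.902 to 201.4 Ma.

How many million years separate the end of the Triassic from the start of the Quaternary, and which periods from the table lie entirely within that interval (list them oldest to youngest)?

The Triassic closes at 201.4 Ma and the Quaternary opens at 2.58 Ma, so the interval is 201.4 − 2.58 = 198.82 Myr.
A period fits inside if it starts at or after 201.4 Ma and ends at or before 2.58 Ma; oldest first that gives Jurassic, Cretaceous, Paleogene, Neogene.

198.82 million years; Jurassic, Cretaceous, Paleogene, Neogene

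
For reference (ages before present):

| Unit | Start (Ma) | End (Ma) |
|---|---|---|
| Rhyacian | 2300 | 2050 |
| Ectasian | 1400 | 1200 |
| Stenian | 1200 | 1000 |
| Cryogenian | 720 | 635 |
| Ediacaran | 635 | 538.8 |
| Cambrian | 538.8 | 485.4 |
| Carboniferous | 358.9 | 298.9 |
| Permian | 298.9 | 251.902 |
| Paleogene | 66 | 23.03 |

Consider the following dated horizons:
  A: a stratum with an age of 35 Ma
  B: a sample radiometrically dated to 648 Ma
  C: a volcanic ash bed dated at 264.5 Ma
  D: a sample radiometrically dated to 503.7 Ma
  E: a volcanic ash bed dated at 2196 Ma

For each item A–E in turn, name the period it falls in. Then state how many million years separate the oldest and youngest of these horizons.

A — Paleogene; B — Cryogenian; C — Permian; D — Cambrian; E — Rhyacian; span 2161 million years

A: 35 Ma lies in 66–23.03 Ma, so Paleogene.
B: 648 Ma lies in 720–635 Ma, so Cryogenian.
C: 264.5 Ma lies in 298.9–251.902 Ma, so Permian.
D: 503.7 Ma lies in 538.8–485.4 Ma, so Cambrian.
E: 2196 Ma lies in 2300–2050 Ma, so Rhyacian.
Oldest = 2196 Ma, youngest = 35 Ma → span 2161 Myr.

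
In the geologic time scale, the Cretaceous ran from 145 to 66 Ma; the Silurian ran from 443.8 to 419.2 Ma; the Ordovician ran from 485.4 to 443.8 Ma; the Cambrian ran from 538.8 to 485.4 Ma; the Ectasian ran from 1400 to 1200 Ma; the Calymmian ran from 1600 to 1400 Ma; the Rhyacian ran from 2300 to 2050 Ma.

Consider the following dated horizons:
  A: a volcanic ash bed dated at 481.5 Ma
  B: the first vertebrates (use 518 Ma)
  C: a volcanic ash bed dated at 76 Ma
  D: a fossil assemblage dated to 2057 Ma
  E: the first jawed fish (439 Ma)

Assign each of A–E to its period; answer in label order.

A: 481.5 Ma lies in 485.4–443.8 Ma, so Ordovician.
B: 518 Ma lies in 538.8–485.4 Ma, so Cambrian.
C: 76 Ma lies in 145–66 Ma, so Cretaceous.
D: 2057 Ma lies in 2300–2050 Ma, so Rhyacian.
E: 439 Ma lies in 443.8–419.2 Ma, so Silurian.

A — Ordovician; B — Cambrian; C — Cretaceous; D — Rhyacian; E — Silurian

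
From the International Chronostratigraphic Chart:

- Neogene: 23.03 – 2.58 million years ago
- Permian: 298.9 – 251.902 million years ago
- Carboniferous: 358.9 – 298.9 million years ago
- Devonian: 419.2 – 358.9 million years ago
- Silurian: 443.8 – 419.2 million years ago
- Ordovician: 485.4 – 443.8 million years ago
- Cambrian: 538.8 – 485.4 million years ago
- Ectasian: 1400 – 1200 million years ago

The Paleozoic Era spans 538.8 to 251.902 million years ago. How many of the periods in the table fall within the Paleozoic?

6

Periods inside 538.8–251.902 Ma: Cambrian, Ordovician, Silurian, Devonian, Carboniferous, Permian — 6 in total.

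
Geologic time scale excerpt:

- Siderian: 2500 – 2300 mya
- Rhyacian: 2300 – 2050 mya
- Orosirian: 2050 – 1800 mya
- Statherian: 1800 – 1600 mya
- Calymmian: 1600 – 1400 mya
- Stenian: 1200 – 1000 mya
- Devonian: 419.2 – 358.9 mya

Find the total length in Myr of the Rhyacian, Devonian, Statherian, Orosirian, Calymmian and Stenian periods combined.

1160.3 million years

Duration is start − end for each: (2300 − 2050) + (419.2 − 358.9) + (1800 − 1600) + (2050 − 1800) + (1600 − 1400) + (1200 − 1000).
That is 250 + 60.3 + 200 + 250 + 200 + 200, which totals 1160.3 million years.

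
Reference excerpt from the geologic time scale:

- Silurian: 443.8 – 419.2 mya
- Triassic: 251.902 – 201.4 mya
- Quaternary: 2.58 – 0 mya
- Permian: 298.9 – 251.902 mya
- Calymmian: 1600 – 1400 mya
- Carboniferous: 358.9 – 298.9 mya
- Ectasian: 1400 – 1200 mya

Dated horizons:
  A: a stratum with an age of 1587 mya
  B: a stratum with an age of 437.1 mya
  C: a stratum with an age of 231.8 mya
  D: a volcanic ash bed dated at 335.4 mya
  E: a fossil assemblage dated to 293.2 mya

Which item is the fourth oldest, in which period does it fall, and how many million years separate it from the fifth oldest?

E, in the Permian; 61.4 million years to C

Larger Ma means older, so oldest first: A 1587 > B 437.1 > D 335.4 > E 293.2 > C 231.8.
Counting 4 along gives E (293.2 Ma); the excerpt puts that inside the Permian, 298.9–251.902 Ma.
Next in line is C (231.8 Ma), and 293.2 − 231.8 = 61.4 Myr.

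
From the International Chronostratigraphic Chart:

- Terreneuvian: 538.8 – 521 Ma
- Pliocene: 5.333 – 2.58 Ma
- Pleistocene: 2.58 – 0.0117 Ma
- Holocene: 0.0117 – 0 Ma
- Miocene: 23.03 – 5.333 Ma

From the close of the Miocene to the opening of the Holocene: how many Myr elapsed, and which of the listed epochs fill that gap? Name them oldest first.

5.3213 million years; Pliocene, Pleistocene

End of Miocene = 5.333 Ma; start of Holocene = 0.0117 Ma.
Gap = 5.333 − 0.0117 = 5.3213 Myr.
Epochs wholly inside 5.333–0.0117 Ma: Pliocene (5.333–2.58), Pleistocene (2.58–0.0117).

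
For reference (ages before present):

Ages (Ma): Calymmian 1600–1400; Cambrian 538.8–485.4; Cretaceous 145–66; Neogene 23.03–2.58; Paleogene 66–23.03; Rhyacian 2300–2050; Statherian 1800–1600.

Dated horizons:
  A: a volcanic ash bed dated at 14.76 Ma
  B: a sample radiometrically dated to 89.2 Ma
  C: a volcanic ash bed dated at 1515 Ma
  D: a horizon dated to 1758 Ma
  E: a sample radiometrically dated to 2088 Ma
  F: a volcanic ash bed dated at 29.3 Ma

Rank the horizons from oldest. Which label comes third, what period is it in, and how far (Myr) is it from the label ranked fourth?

Larger Ma means older, so oldest first: E 2088 > D 1758 > C 1515 > B 89.2 > F 29.3 > A 14.76.
Counting 3 along gives C (1515 Ma); the excerpt puts that inside the Calymmian, 1600–1400 Ma.
Next in line is B (89.2 Ma), and 1515 − 89.2 = 1425.8 Myr.

C, in the Calymmian; 1425.8 million years to B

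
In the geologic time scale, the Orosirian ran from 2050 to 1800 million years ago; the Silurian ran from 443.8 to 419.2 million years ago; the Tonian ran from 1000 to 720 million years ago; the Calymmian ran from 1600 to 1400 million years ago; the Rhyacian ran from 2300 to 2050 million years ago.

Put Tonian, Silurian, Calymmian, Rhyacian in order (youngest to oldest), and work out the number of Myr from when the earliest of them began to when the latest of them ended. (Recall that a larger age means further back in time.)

Silurian → Tonian → Calymmian → Rhyacian; total span 1880.8 Myr

Start ages (Ma): Rhyacian 2300, Calymmian 1600, Tonian 1000, Silurian 443.8.
Ordered youngest to oldest: Silurian, Tonian, Calymmian, Rhyacian.
Span = 2300 − 419.2 = 1880.8 Myr.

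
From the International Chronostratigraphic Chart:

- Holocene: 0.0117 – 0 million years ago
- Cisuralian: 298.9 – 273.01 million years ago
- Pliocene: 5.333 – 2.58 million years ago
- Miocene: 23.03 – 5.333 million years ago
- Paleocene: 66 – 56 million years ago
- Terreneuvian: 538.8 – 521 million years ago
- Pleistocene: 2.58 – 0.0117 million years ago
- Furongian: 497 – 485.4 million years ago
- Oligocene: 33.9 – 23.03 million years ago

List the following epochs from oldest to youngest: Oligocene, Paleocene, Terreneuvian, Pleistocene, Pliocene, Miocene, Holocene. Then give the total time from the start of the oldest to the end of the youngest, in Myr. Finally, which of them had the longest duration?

Start ages (Ma): Terreneuvian 538.8, Paleocene 66, Oligocene 33.9, Miocene 23.03, Pliocene 5.333, Pleistocene 2.58, Holocene 0.0117.
Ordered oldest to youngest: Terreneuvian, Paleocene, Oligocene, Miocene, Pliocene, Pleistocene, Holocene.
Span = 538.8 − 0 = 538.8 Myr.
Durations: Paleocene 10, Pliocene 2.753, Oligocene 10.87, Miocene 17.697, Holocene 0.0117, Pleistocene 2.5683, Terreneuvian 17.8 → longest is Terreneuvian (17.8 Myr).

Terreneuvian → Paleocene → Oligocene → Miocene → Pliocene → Pleistocene → Holocene; total span 538.8 Myr; longest is Terreneuvian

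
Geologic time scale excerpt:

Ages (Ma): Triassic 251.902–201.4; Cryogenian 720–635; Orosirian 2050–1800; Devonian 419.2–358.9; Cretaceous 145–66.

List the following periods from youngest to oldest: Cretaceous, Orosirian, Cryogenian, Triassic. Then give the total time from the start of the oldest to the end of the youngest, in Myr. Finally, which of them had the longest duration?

Cretaceous, Triassic, Cryogenian, Orosirian; total span 1984 Myr; longest is Orosirian

Start ages (Ma): Orosirian 2050, Cryogenian 720, Triassic 251.902, Cretaceous 145.
Ordered youngest to oldest: Cretaceous, Triassic, Cryogenian, Orosirian.
Span = 2050 − 66 = 1984 Myr.
Durations: Cretaceous 79, Triassic 50.502, Orosirian 250, Cryogenian 85 → longest is Orosirian (250 Myr).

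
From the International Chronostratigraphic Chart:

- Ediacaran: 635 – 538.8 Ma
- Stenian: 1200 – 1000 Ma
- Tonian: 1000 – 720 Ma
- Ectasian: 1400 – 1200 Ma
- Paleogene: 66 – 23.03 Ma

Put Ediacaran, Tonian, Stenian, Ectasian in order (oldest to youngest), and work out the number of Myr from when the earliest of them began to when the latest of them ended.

Ectasian → Stenian → Tonian → Ediacaran; total span 861.2 Myr

Start ages (Ma): Ectasian 1400, Stenian 1200, Tonian 1000, Ediacaran 635.
Ordered oldest to youngest: Ectasian, Stenian, Tonian, Ediacaran.
Span = 1400 − 538.8 = 861.2 Myr.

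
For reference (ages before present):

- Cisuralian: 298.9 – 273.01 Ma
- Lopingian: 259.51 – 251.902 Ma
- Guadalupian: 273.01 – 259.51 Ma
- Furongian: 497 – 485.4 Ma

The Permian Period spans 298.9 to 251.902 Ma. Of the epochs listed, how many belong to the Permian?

Epochs inside 298.9–251.902 Ma: Cisuralian, Guadalupian, Lopingian — 3 in total.

3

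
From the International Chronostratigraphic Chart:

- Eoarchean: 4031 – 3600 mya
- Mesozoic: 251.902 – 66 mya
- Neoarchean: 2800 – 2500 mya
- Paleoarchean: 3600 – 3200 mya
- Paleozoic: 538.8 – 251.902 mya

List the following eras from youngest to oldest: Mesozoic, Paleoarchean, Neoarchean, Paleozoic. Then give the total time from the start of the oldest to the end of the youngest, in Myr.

From the excerpt: Mesozoic 251.902–66; Paleoarchean 3600–3200; Neoarchean 2800–2500; Paleozoic 538.8–251.902 (Ma).
Larger Ma is earlier, so the oldest is Paleoarchean and the youngest is Mesozoic; youngest to oldest: Mesozoic, Paleozoic, Neoarchean, Paleoarchean.
Oldest start 3600 minus youngest end 66 gives 3534 Myr overall.

Mesozoic, Paleozoic, Neoarchean, Paleoarchean; total span 3534 Myr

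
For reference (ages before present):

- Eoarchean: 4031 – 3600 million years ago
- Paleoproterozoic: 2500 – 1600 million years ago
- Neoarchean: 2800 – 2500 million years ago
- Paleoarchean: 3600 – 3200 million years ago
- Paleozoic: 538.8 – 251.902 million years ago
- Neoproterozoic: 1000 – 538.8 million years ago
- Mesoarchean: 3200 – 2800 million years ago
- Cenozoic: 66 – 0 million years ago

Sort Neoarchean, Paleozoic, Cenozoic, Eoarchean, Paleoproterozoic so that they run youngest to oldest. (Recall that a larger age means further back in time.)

Sorting by start age (ascending Ma, since larger Ma = older): Cenozoic began 66, Paleozoic began 538.8, Paleoproterozoic began 2500, Neoarchean began 2800, Eoarchean began 4031.

Cenozoic, Paleozoic, Paleoproterozoic, Neoarchean, Eoarchean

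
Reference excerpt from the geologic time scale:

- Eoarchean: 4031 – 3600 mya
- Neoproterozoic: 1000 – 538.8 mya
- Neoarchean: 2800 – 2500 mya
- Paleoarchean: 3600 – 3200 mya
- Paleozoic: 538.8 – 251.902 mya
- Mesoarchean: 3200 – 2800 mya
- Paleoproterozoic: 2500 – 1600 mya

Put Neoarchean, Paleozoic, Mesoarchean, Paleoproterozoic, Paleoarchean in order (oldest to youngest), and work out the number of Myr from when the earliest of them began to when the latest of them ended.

Paleoarchean → Mesoarchean → Neoarchean → Paleoproterozoic → Paleozoic; total span 3348.098 Myr

Start ages (Ma): Paleoarchean 3600, Mesoarchean 3200, Neoarchean 2800, Paleoproterozoic 2500, Paleozoic 538.8.
Ordered oldest to youngest: Paleoarchean, Mesoarchean, Neoarchean, Paleoproterozoic, Paleozoic.
Span = 3600 − 251.902 = 3348.098 Myr.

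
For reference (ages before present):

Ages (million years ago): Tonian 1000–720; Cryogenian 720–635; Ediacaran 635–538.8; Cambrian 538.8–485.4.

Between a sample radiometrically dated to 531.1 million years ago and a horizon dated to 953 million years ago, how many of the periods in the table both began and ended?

2

The older date is 953 Ma and the younger is 531.1 Ma.
Periods with start < 953 and end > 531.1 Ma: Cryogenian (720–635), Ediacaran (635–538.8).
That is 2 complete periods.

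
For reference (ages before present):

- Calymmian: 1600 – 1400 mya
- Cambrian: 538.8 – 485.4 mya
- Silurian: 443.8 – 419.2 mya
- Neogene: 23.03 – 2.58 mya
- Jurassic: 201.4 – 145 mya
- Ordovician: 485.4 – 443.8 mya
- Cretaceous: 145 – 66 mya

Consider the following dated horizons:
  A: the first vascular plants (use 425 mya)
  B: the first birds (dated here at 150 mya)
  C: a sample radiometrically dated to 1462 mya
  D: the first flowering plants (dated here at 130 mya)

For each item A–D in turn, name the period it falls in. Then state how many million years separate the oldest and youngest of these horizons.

A — Silurian; B — Jurassic; C — Calymmian; D — Cretaceous; span 1332 million years

Match each age against the start–end ranges in the excerpt: A = 425 Ma → Silurian (443.8–419.2); B = 150 Ma → Jurassic (201.4–145); C = 1462 Ma → Calymmian (1600–1400); D = 130 Ma → Cretaceous (145–66).
The largest age is 1462 Ma and the smallest is 130 Ma; their difference is 1332 Myr.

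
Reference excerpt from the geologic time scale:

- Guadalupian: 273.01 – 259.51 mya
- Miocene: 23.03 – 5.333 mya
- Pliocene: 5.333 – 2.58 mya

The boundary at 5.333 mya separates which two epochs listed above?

The Miocene ends at 5.333 mya and the Pliocene begins at 5.333 mya, so they share that boundary.

Miocene and Pliocene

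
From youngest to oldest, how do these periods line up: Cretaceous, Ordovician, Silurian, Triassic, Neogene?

Neogene, Cretaceous, Triassic, Silurian, Ordovician

Era membership (oldest first within each) — Paleozoic: Ordovician, Silurian; Mesozoic: Triassic, Cretaceous; Cenozoic: Neogene. Paleozoic precedes Mesozoic, which precedes Cenozoic. Concatenating the groups in that era order and then reversing gives youngest to oldest.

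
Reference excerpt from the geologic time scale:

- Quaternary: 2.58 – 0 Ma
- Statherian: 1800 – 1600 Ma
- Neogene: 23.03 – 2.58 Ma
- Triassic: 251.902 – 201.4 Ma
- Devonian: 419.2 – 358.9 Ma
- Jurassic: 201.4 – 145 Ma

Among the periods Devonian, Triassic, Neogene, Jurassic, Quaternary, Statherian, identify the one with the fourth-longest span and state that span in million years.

Triassic, 50.502 million years

Durations: Devonian 60.3; Triassic 50.502; Neogene 20.45; Jurassic 56.4; Quaternary 2.58; Statherian 200 Myr.
Sorted longest-first: Statherian (200), Devonian (60.3), Jurassic (56.4), Triassic (50.502), Neogene (20.45), Quaternary (2.58).
The fourth longest is Triassic at 50.502 Myr.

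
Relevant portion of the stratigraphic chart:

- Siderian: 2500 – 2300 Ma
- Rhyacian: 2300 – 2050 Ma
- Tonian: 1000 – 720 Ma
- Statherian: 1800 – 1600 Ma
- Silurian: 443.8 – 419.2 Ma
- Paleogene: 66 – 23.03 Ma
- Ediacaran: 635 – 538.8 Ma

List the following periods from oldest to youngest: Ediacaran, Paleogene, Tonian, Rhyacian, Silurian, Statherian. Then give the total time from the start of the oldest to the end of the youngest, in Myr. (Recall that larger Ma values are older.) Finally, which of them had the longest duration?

Start ages (Ma): Rhyacian 2300, Statherian 1800, Tonian 1000, Ediacaran 635, Silurian 443.8, Paleogene 66.
Ordered oldest to youngest: Rhyacian, Statherian, Tonian, Ediacaran, Silurian, Paleogene.
Span = 2300 − 23.03 = 2276.97 Myr.
Durations: Tonian 280, Silurian 24.6, Ediacaran 96.2, Rhyacian 250, Paleogene 42.97, Statherian 200 → longest is Tonian (280 Myr).

Rhyacian → Statherian → Tonian → Ediacaran → Silurian → Paleogene; total span 2276.97 Myr; longest is Tonian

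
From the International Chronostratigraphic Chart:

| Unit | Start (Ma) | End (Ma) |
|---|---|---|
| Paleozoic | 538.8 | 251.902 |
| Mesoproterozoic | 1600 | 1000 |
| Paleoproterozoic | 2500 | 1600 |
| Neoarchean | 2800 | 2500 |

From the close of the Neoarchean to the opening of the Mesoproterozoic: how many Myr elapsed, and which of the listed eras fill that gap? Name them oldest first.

900 million years; Paleoproterozoic

End of Neoarchean = 2500 Ma; start of Mesoproterozoic = 1600 Ma.
Gap = 2500 − 1600 = 900 Myr.
Eras wholly inside 2500–1600 Ma: Paleoproterozoic (2500–1600).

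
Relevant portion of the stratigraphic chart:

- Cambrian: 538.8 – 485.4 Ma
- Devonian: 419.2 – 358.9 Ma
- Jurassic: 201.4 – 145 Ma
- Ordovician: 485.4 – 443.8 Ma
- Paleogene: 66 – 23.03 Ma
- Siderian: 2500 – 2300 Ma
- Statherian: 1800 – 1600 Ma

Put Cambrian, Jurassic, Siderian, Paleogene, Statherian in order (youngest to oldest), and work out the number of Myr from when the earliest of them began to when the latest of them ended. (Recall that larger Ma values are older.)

Start ages (Ma): Siderian 2500, Statherian 1800, Cambrian 538.8, Jurassic 201.4, Paleogene 66.
Ordered youngest to oldest: Paleogene, Jurassic, Cambrian, Statherian, Siderian.
Span = 2500 − 23.03 = 2476.97 Myr.

Paleogene → Jurassic → Cambrian → Statherian → Siderian; total span 2476.97 Myr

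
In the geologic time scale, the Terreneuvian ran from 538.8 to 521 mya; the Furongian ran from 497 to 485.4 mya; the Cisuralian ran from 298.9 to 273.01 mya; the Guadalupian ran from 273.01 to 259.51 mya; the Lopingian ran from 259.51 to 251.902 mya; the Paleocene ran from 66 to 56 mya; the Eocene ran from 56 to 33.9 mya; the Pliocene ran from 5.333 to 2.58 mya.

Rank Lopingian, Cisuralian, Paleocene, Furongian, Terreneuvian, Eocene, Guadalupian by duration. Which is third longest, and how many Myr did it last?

Terreneuvian, 17.8 million years

Durations: Lopingian 7.608; Cisuralian 25.89; Paleocene 10; Furongian 11.6; Terreneuvian 17.8; Eocene 22.1; Guadalupian 13.5 Myr.
Sorted longest-first: Cisuralian (25.89), Eocene (22.1), Terreneuvian (17.8), Guadalupian (13.5), Furongian (11.6), Paleocene (10), Lopingian (7.608).
The third longest is Terreneuvian at 17.8 Myr.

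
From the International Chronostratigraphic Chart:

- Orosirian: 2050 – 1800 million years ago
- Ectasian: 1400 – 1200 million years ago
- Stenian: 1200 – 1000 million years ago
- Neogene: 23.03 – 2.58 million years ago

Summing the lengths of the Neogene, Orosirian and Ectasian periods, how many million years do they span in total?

470.45 million years

Each duration: Neogene = 20.45; Orosirian = 250; Ectasian = 200.
Sum: 20.45 + 250 + 200 = 470.45 Myr.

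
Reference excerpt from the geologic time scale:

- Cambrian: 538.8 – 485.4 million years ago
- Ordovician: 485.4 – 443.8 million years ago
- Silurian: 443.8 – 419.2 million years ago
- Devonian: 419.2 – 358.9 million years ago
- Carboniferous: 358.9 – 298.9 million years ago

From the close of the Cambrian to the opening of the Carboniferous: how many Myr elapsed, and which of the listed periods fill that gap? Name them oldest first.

126.5 million years; Ordovician, Silurian, Devonian

End of Cambrian = 485.4 Ma; start of Carboniferous = 358.9 Ma.
Gap = 485.4 − 358.9 = 126.5 Myr.
Periods wholly inside 485.4–358.9 Ma: Ordovician (485.4–443.8), Silurian (443.8–419.2), Devonian (419.2–358.9).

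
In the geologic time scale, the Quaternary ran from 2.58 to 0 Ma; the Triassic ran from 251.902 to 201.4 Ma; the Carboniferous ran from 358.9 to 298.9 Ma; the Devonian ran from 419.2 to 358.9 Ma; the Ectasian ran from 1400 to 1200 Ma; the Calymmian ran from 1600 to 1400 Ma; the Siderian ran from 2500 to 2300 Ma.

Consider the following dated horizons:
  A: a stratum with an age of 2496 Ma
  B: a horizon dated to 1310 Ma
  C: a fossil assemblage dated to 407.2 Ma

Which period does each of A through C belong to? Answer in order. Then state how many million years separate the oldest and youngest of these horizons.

A — Siderian; B — Ectasian; C — Devonian; span 2088.8 million years

A: 2496 Ma lies in 2500–2300 Ma, so Siderian.
B: 1310 Ma lies in 1400–1200 Ma, so Ectasian.
C: 407.2 Ma lies in 419.2–358.9 Ma, so Devonian.
Oldest = 2496 Ma, youngest = 407.2 Ma → span 2088.8 Myr.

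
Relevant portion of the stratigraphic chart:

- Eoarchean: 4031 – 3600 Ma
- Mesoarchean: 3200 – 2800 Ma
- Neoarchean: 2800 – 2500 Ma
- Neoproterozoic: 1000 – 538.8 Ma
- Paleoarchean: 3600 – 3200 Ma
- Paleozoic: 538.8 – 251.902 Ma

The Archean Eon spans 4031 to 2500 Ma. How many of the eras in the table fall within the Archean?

4

Eras inside 4031–2500 Ma: Eoarchean, Paleoarchean, Mesoarchean, Neoarchean — 4 in total.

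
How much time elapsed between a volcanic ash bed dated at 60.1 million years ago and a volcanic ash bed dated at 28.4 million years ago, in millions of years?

60.1 − 28.4 = 31.7 million years.

31.7 million years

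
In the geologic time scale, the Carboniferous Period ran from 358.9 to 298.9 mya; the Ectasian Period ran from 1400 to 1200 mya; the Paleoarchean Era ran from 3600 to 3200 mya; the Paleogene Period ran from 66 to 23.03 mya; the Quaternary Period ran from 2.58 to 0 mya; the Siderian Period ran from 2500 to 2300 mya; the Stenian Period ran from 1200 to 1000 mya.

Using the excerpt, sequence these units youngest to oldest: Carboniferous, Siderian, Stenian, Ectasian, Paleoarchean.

Carboniferous, Stenian, Ectasian, Siderian, Paleoarchean

Sorting by start age (ascending Ma, since larger Ma = older): Carboniferous began 358.9, Stenian began 1200, Ectasian began 1400, Siderian began 2500, Paleoarchean began 3600.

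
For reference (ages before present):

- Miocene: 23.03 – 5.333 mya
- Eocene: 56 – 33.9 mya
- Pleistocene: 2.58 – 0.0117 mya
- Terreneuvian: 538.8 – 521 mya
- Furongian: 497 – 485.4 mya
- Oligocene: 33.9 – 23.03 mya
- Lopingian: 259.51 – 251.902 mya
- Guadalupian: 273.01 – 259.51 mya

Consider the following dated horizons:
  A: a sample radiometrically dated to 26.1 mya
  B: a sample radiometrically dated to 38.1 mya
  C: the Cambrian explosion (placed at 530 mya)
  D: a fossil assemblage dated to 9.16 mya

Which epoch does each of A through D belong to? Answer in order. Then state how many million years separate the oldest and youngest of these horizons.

Match each age against the start–end ranges in the excerpt: A = 26.1 Ma → Oligocene (33.9–23.03); B = 38.1 Ma → Eocene (56–33.9); C = 530 Ma → Terreneuvian (538.8–521); D = 9.16 Ma → Miocene (23.03–5.333).
The largest age is 530 Ma and the smallest is 9.16 Ma; their difference is 520.84 Myr.

A — Oligocene; B — Eocene; C — Terreneuvian; D — Miocene; span 520.84 million years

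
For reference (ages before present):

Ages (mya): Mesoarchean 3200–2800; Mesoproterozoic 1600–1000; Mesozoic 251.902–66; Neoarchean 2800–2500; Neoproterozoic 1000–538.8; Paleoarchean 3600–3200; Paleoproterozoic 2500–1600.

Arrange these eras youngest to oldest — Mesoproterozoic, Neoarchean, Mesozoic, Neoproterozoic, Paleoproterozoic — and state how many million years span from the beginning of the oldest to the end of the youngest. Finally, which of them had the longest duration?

Mesozoic → Neoproterozoic → Mesoproterozoic → Paleoproterozoic → Neoarchean; total span 2734 Myr; longest is Paleoproterozoic

From the excerpt: Mesoproterozoic 1600–1000; Neoarchean 2800–2500; Mesozoic 251.902–66; Neoproterozoic 1000–538.8; Paleoproterozoic 2500–1600 (Ma).
Larger Ma is earlier, so the oldest is Neoarchean and the youngest is Mesozoic; youngest to oldest: Mesozoic, Neoproterozoic, Mesoproterozoic, Paleoproterozoic, Neoarchean.
Oldest start 2800 minus youngest end 66 gives 2734 Myr overall.
Individual lengths (start − end): Neoproterozoic 461.2; Mesozoic 185.902; Mesoproterozoic 600; Paleoproterozoic 900; Neoarchean 300. The largest is Paleoproterozoic at 900 Myr.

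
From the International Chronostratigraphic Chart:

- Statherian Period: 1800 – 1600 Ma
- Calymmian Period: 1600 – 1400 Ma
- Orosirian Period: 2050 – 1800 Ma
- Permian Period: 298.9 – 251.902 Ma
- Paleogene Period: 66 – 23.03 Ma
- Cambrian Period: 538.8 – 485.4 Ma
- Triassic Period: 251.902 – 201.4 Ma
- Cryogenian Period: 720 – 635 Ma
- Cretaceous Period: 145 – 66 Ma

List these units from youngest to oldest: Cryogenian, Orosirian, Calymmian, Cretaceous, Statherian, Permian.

Read off each span (Ma): Cryogenian 720–635; Orosirian 2050–1800; Calymmian 1600–1400; Cretaceous 145–66; Statherian 1800–1600; Permian 298.9–251.902.
Larger Ma is older, so oldest→youngest is Orosirian, Statherian, Calymmian, Cryogenian, Permian, Cretaceous; reverse it for youngest→oldest.

Cretaceous → Permian → Cryogenian → Calymmian → Statherian → Orosirian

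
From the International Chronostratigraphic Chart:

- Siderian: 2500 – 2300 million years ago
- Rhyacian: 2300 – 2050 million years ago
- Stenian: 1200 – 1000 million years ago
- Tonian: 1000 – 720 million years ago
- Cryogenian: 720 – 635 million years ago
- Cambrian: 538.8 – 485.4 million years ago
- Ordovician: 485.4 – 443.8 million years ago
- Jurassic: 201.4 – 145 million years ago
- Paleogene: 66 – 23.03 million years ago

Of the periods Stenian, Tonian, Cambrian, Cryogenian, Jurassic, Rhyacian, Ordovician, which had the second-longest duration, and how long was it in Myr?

Durations: Stenian 200; Tonian 280; Cambrian 53.4; Cryogenian 85; Jurassic 56.4; Rhyacian 250; Ordovician 41.6 Myr.
Sorted longest-first: Tonian (280), Rhyacian (250), Stenian (200), Cryogenian (85), Jurassic (56.4), Cambrian (53.4), Ordovician (41.6).
The second longest is Rhyacian at 250 Myr.

Rhyacian, 250 million years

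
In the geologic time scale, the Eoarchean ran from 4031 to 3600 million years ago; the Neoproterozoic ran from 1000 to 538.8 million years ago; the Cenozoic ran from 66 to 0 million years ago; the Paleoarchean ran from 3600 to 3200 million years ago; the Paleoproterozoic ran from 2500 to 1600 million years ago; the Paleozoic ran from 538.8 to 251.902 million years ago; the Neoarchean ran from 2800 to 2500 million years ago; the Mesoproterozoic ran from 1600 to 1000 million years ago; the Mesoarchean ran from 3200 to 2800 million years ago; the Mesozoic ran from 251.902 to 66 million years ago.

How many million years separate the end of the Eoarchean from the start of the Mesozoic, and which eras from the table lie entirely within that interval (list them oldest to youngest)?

3348.098 million years; Paleoarchean, Mesoarchean, Neoarchean, Paleoproterozoic, Mesoproterozoic, Neoproterozoic, Paleozoic

The Eoarchean closes at 3600 Ma and the Mesozoic opens at 251.902 Ma, so the interval is 3600 − 251.902 = 3348.098 Myr.
An era fits inside if it starts at or after 3600 Ma and ends at or before 251.902 Ma; oldest first that gives Paleoarchean, Mesoarchean, Neoarchean, Paleoproterozoic, Mesoproterozoic, Neoproterozoic, Paleozoic.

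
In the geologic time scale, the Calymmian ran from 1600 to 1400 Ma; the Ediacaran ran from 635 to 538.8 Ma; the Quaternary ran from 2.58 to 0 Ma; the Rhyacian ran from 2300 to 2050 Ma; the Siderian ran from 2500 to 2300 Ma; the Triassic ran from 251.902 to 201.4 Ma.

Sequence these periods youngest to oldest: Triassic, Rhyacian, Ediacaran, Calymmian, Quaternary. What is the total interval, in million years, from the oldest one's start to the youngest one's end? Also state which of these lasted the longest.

Start ages (Ma): Rhyacian 2300, Calymmian 1600, Ediacaran 635, Triassic 251.902, Quaternary 2.58.
Ordered youngest to oldest: Quaternary, Triassic, Ediacaran, Calymmian, Rhyacian.
Span = 2300 − 0 = 2300 Myr.
Durations: Triassic 50.502, Quaternary 2.58, Calymmian 200, Ediacaran 96.2, Rhyacian 250 → longest is Rhyacian (250 Myr).

Quaternary, Triassic, Ediacaran, Calymmian, Rhyacian; total span 2300 Myr; longest is Rhyacian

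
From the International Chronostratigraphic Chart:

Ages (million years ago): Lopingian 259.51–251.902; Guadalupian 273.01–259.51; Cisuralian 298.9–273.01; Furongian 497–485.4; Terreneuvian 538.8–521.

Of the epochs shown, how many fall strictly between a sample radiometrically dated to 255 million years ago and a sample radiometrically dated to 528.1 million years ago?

3

The older date is 528.1 Ma and the younger is 255 Ma.
Epochs with start < 528.1 and end > 255 Ma: Furongian (497–485.4), Cisuralian (298.9–273.01), Guadalupian (273.01–259.51).
That is 3 complete epochs.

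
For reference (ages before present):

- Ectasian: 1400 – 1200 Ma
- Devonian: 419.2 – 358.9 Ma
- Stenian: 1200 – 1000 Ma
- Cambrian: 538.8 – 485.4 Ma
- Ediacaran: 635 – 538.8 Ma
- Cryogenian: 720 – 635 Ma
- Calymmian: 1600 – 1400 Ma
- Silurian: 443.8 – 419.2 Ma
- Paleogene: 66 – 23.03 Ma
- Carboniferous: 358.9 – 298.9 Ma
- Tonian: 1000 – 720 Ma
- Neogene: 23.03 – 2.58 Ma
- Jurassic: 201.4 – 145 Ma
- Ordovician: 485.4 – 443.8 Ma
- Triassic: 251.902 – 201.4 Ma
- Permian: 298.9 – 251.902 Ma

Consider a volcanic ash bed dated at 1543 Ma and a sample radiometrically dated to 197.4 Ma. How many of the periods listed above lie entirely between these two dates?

12

The older date is 1543 Ma and the younger is 197.4 Ma.
Periods with start < 1543 and end > 197.4 Ma: Ectasian (1400–1200), Stenian (1200–1000), Tonian (1000–720), Cryogenian (720–635), Ediacaran (635–538.8), Cambrian (538.8–485.4), Ordovician (485.4–443.8), Silurian (443.8–419.2), Devonian (419.2–358.9), Carboniferous (358.9–298.9), Permian (298.9–251.902), Triassic (251.902–201.4).
That is 12 complete periods.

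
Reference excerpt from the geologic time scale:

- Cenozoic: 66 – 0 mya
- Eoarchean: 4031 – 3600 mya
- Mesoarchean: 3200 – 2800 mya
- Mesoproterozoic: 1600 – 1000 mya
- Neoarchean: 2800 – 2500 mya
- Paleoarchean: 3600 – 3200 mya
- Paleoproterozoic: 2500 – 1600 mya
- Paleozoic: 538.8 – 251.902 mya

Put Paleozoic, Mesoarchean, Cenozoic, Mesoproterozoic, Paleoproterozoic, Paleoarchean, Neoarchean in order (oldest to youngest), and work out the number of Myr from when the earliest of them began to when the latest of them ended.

From the excerpt: Paleozoic 538.8–251.902; Mesoarchean 3200–2800; Cenozoic 66–0; Mesoproterozoic 1600–1000; Paleoproterozoic 2500–1600; Paleoarchean 3600–3200; Neoarchean 2800–2500 (Ma).
Larger Ma is earlier, so the oldest is Paleoarchean and the youngest is Cenozoic; oldest to youngest: Paleoarchean, Mesoarchean, Neoarchean, Paleoproterozoic, Mesoproterozoic, Paleozoic, Cenozoic.
Oldest start 3600 minus youngest end 0 gives 3600 Myr overall.

Paleoarchean, Mesoarchean, Neoarchean, Paleoproterozoic, Mesoproterozoic, Paleozoic, Cenozoic; total span 3600 Myr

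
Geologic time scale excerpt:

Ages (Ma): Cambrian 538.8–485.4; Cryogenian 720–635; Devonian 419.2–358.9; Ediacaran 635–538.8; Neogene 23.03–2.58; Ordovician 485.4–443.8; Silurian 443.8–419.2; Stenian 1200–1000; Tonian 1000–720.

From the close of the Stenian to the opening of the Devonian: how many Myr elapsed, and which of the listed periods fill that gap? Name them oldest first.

580.8 million years; Tonian, Cryogenian, Ediacaran, Cambrian, Ordovician, Silurian

End of Stenian = 1000 Ma; start of Devonian = 419.2 Ma.
Gap = 1000 − 419.2 = 580.8 Myr.
Periods wholly inside 1000–419.2 Ma: Tonian (1000–720), Cryogenian (720–635), Ediacaran (635–538.8), Cambrian (538.8–485.4), Ordovician (485.4–443.8), Silurian (443.8–419.2).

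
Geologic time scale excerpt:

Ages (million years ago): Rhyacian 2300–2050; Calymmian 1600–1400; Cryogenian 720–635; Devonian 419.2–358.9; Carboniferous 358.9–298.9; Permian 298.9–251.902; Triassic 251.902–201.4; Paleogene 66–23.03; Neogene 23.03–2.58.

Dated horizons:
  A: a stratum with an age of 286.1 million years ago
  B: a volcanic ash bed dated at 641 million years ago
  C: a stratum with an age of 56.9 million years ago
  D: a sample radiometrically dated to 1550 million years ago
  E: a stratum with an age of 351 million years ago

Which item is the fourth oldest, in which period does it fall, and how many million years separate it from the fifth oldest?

A, in the Permian; 229.2 million years to C

Larger Ma means older, so oldest first: D 1550 > B 641 > E 351 > A 286.1 > C 56.9.
Counting 4 along gives A (286.1 Ma); the excerpt puts that inside the Permian, 298.9–251.902 Ma.
Next in line is C (56.9 Ma), and 286.1 − 56.9 = 229.2 Myr.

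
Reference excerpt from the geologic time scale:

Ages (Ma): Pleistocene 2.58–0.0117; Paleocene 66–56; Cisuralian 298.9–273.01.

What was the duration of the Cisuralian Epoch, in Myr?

298.9 − 273.01 = 25.89 million years.

25.89 million years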